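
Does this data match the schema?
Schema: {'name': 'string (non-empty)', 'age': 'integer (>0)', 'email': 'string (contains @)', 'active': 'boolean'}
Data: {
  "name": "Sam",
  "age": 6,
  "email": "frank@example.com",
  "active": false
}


Validating each field against schema:
  name: OK (non-empty string)
  age: OK (positive integer)
  email: OK (string with @)
  active: OK (boolean)

Result: VALID

VALID


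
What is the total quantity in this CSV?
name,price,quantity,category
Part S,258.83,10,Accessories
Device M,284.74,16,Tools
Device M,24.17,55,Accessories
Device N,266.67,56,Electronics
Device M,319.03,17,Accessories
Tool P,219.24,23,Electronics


Computing total quantity:
Values: [10, 16, 55, 56, 17, 23]
Sum = 177

177


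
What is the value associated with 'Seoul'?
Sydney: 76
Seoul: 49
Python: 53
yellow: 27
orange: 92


Looking up key 'Seoul'
Value: 49

49


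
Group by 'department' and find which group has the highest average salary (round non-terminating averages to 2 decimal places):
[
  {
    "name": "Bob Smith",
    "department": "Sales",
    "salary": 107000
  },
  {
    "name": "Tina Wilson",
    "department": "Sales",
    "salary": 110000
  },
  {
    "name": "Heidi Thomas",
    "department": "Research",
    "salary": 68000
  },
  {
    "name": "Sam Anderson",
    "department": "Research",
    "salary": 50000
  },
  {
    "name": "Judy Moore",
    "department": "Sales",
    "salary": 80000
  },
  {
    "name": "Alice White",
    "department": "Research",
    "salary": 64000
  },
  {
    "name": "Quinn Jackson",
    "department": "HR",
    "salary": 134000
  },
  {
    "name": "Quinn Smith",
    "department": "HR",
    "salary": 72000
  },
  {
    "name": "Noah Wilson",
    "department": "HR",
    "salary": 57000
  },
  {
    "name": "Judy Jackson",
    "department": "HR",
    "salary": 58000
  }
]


Group by: department

Groups:
  HR: 4 people, avg salary = 321000/4 = $80250
  Research: 3 people, avg salary = 182000/3 ≈ $60666.67
  Sales: 3 people, avg salary = 297000/3 = $99000

Highest average salary: Sales ($99000)

Sales ($99000)


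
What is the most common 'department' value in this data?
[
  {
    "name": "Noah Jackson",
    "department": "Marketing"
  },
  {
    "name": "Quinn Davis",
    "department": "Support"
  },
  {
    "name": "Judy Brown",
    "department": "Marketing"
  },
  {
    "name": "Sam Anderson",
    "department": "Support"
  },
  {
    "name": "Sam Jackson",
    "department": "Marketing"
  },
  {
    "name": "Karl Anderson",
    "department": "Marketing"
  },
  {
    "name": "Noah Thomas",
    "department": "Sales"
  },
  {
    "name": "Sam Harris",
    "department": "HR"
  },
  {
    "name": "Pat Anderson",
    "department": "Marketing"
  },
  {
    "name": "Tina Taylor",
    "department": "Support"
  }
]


Counting 'department' values across 10 records:

  Marketing: 5 #####
  Support: 3 ###
  Sales: 1 #
  HR: 1 #

Most common: Marketing (5 times)

Marketing (5 times)


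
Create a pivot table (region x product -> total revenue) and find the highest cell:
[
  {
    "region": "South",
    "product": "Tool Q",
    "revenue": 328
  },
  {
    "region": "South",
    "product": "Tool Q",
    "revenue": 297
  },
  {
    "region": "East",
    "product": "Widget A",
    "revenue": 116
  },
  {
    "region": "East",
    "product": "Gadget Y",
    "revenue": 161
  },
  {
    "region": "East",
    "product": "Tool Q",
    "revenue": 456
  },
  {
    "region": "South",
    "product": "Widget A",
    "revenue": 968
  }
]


Pivot: region (rows) x product (columns) -> total revenue

     Gadget Y      Tool Q        Widget A    
East           161           456           116  
South            0           625           968  

Highest: South / Widget A = $968

South / Widget A = $968


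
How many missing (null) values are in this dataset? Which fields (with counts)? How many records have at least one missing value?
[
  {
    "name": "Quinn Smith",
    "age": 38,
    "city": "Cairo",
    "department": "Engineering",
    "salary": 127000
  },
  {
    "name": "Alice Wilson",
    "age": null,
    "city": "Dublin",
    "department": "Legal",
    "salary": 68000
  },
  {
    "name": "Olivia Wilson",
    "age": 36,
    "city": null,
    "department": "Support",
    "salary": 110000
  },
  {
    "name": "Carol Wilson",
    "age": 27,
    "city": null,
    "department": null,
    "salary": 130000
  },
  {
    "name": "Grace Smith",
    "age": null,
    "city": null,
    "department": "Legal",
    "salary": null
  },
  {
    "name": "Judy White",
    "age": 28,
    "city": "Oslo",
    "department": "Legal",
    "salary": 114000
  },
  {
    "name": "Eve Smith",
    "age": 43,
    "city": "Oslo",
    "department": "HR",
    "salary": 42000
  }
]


Checking for missing (null) values in 7 records:

  Quinn Smith: complete
  Alice Wilson: age
  Olivia Wilson: city
  Carol Wilson: city, department
  Grace Smith: age, city, salary
  Judy White: complete
  Eve Smith: complete

Per field:
  name: 0 missing
  age: 2 missing
  city: 3 missing
  department: 1 missing
  salary: 1 missing

Total missing values: 7
Records with any missing: 4

7 missing values (age: 2, city: 3, department: 1, salary: 1); 4 incomplete records


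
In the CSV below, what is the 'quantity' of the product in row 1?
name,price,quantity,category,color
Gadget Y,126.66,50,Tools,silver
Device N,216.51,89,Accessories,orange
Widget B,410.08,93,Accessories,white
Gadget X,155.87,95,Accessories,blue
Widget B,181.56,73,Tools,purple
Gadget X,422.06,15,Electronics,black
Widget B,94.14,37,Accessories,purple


Query: Row 1 ('Gadget Y'), column 'quantity'
Value: 50

50


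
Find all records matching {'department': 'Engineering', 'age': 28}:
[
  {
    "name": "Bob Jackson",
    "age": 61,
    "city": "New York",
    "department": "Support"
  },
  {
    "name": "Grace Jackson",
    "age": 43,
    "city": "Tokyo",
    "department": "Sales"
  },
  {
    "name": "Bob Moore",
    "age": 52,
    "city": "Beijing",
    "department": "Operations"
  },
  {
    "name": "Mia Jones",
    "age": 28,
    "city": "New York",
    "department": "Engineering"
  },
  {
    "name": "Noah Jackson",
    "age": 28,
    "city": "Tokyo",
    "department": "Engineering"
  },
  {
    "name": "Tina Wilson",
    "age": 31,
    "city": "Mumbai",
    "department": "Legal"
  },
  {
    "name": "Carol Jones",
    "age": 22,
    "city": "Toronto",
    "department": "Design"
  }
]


Search criteria: {'department': 'Engineering', 'age': 28}

Checking 7 records:
  Bob Jackson: {department: Support, age: 61}
  Grace Jackson: {department: Sales, age: 43}
  Bob Moore: {department: Operations, age: 52}
  Mia Jones: {department: Engineering, age: 28} <-- MATCH
  Noah Jackson: {department: Engineering, age: 28} <-- MATCH
  Tina Wilson: {department: Legal, age: 31}
  Carol Jones: {department: Design, age: 22}

Matches: ["Mia Jones", "Noah Jackson"]

["Mia Jones", "Noah Jackson"]


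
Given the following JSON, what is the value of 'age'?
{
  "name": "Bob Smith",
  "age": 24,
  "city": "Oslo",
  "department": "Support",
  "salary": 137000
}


Looking up field 'age'
Value: 24

24


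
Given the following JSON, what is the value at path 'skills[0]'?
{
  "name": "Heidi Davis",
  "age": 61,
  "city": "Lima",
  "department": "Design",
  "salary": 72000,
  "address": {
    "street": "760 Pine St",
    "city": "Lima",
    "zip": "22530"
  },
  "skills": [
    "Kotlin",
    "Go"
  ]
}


Query: skills[0]
Path: skills -> first element
Value: Kotlin

Kotlin


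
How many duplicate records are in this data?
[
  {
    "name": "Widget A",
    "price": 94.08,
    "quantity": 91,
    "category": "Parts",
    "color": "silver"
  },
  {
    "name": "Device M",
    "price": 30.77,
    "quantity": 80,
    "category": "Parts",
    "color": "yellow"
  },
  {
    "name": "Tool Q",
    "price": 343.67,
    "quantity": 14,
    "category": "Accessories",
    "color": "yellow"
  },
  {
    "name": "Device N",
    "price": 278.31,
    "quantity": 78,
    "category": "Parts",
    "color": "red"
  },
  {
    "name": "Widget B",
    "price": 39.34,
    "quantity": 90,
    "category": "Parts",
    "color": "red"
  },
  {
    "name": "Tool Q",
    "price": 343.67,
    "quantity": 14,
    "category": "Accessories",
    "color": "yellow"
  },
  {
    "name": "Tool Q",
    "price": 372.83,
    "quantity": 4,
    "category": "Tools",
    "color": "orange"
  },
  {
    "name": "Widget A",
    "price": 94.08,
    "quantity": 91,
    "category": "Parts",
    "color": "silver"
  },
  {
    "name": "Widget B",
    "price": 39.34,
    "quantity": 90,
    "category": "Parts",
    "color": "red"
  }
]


Checking 9 records for duplicates:

  Row 1: Widget A ($94.08, qty 91)
  Row 2: Device M ($30.77, qty 80)
  Row 3: Tool Q ($343.67, qty 14)
  Row 4: Device N ($278.31, qty 78)
  Row 5: Widget B ($39.34, qty 90)
  Row 6: Tool Q ($343.67, qty 14) <-- DUPLICATE
  Row 7: Tool Q ($372.83, qty 4)
  Row 8: Widget A ($94.08, qty 91) <-- DUPLICATE
  Row 9: Widget B ($39.34, qty 90) <-- DUPLICATE

Duplicates found: 3
Unique records: 6

3 duplicates, 6 unique


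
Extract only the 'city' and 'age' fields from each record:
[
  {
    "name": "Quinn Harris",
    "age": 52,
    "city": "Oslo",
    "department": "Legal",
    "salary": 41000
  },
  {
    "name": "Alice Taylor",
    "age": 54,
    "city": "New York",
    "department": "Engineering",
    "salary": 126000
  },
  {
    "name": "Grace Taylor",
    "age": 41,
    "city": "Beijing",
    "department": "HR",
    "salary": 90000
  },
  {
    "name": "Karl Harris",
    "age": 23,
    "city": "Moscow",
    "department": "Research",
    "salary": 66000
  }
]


Original: 4 records with fields: name, age, city, department, salary
Keep: ['city', 'age']
Drop: ['name', 'department', 'salary']
Result: 4 records, 2 fields each

[
  {
    "city": "Oslo",
    "age": 52
  },
  {
    "city": "New York",
    "age": 54
  },
  {
    "city": "Beijing",
    "age": 41
  },
  {
    "city": "Moscow",
    "age": 23
  }
]


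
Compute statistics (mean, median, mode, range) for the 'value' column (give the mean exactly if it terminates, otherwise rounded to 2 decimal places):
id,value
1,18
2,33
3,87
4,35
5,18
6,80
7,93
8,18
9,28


Data: [18, 33, 87, 35, 18, 80, 93, 18, 28]
Count: 9
Sum: 410
Mean: 410/9 ≈ 45.56 (rounded to 2 decimal places)
Sorted: [18, 18, 18, 28, 33, 35, 80, 87, 93]
Median: 33.0
Mode: 18 (3 times)
Range: 93 - 18 = 75
Min: 18, Max: 93

mean≈45.56, median=33.0, mode=18, range=75


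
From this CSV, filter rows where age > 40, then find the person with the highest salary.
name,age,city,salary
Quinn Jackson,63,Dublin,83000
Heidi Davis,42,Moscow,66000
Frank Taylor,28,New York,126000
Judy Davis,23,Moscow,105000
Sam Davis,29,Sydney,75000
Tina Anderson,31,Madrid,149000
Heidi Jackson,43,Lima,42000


Filter: age > 40
Sort by: salary (descending)

Filtered records (3):
  Quinn Jackson, age 63, salary $83000
  Heidi Davis, age 42, salary $66000
  Heidi Jackson, age 43, salary $42000

Highest salary: Quinn Jackson ($83000)

Quinn Jackson


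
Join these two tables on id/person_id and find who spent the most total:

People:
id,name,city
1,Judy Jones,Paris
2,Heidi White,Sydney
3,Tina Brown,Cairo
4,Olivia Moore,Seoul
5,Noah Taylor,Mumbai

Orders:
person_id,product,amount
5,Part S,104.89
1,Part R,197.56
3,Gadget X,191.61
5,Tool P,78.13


Join on: people.id = orders.person_id

Joined rows:
  Noah Taylor (Mumbai) bought Part S for $104.89
  Judy Jones (Paris) bought Part R for $197.56
  Tina Brown (Cairo) bought Gadget X for $191.61
  Noah Taylor (Mumbai) bought Tool P for $78.13

Total per person:
  Judy Jones: $197.56
  Tina Brown: $191.61
  Noah Taylor: $183.02

Top spender: Judy Jones ($197.56)

Judy Jones ($197.56)


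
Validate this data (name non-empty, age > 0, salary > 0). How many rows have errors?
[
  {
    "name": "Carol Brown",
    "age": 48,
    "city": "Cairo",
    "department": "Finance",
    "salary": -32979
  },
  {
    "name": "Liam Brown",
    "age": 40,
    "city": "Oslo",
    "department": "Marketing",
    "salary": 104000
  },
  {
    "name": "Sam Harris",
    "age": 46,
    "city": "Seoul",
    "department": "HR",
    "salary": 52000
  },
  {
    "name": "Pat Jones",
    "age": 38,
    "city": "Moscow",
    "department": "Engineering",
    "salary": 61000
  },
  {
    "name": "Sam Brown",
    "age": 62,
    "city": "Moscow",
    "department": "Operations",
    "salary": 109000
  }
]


Validating 5 records:
Rules: name non-empty, age > 0, salary > 0

  Row 1 (Carol Brown): negative salary: -32979
  Row 2 (Liam Brown): OK
  Row 3 (Sam Harris): OK
  Row 4 (Pat Jones): OK
  Row 5 (Sam Brown): OK

Total errors: 1

1 errors


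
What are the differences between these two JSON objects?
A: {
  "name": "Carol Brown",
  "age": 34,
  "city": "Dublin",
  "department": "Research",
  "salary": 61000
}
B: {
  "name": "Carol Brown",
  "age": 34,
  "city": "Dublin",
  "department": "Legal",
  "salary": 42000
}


Comparing each field (in key order):
  name: same
  age: same
  city: same
  department: DIFFERENT
  salary: DIFFERENT
Differences:
  department: Research -> Legal
  salary: 61000 -> 42000

2 field(s) changed

2 changes: department, salary


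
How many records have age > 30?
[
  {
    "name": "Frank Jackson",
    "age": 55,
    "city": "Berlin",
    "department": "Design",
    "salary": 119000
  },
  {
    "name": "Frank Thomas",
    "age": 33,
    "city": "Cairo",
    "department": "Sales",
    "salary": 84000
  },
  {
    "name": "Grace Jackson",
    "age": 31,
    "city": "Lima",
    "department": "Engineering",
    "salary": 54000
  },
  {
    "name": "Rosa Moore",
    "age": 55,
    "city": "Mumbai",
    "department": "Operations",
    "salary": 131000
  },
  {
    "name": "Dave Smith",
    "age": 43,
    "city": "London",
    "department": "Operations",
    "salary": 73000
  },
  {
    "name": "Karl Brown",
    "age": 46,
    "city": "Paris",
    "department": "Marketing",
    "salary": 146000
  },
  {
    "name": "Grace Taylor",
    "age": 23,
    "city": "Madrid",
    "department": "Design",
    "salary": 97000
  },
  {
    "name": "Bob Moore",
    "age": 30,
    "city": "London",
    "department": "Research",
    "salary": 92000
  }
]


Data: 8 records
Condition: age > 30

Checking each record:
  Frank Jackson: 55 MATCH
  Frank Thomas: 33 MATCH
  Grace Jackson: 31 MATCH
  Rosa Moore: 55 MATCH
  Dave Smith: 43 MATCH
  Karl Brown: 46 MATCH
  Grace Taylor: 23
  Bob Moore: 30

Count: 6

6


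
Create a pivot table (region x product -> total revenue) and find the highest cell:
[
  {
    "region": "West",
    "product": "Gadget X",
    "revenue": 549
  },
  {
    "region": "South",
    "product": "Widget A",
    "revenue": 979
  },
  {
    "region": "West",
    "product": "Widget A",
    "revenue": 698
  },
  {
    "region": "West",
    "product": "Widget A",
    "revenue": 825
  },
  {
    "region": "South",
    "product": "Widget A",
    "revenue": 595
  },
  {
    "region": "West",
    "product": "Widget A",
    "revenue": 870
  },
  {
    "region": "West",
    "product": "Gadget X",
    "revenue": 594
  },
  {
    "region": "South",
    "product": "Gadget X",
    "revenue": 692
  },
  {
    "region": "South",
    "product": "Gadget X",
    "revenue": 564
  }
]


Pivot: region (rows) x product (columns) -> total revenue

     Gadget X      Widget A    
South         1256          1574  
West          1143          2393  

Highest: West / Widget A = $2393

West / Widget A = $2393


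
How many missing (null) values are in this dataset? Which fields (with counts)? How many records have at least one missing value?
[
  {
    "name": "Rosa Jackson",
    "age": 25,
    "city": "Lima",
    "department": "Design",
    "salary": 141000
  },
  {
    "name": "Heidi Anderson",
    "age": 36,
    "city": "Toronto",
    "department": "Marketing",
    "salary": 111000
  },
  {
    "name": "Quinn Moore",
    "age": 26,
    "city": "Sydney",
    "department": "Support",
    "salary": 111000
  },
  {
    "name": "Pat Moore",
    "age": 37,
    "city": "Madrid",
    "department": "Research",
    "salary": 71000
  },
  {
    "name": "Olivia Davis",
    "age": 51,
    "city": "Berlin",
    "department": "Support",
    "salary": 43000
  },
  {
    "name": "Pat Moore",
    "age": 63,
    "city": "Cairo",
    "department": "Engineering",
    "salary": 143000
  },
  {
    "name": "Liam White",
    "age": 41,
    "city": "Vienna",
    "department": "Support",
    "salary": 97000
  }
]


Checking for missing (null) values in 7 records:

  Rosa Jackson: complete
  Heidi Anderson: complete
  Quinn Moore: complete
  Pat Moore: complete
  Olivia Davis: complete
  Pat Moore: complete
  Liam White: complete

Per field:
  name: 0 missing
  age: 0 missing
  city: 0 missing
  department: 0 missing
  salary: 0 missing

Total missing values: 0
Records with any missing: 0

0 missing values (none); 0 incomplete records


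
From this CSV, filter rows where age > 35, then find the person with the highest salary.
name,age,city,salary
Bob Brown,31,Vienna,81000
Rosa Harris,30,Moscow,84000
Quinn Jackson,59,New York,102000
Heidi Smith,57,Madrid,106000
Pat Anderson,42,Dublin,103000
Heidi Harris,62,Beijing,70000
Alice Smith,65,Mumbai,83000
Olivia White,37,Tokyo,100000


Filter: age > 35
Sort by: salary (descending)

Filtered records (6):
  Heidi Smith, age 57, salary $106000
  Pat Anderson, age 42, salary $103000
  Quinn Jackson, age 59, salary $102000
  Olivia White, age 37, salary $100000
  Alice Smith, age 65, salary $83000
  Heidi Harris, age 62, salary $70000

Highest salary: Heidi Smith ($106000)

Heidi Smith


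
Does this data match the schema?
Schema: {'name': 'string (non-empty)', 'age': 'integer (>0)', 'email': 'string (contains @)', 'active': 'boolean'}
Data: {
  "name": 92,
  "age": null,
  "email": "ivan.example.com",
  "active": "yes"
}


Validating each field against schema:
  name: FAIL (92 is not a string)
  age: FAIL (null is not an integer)
  email: FAIL ("ivan.example.com" does not contain @)
  active: FAIL ("yes" is not a boolean)

Result: INVALID (4 errors: name, age, email, active)

INVALID (4 errors: name, age, email, active)


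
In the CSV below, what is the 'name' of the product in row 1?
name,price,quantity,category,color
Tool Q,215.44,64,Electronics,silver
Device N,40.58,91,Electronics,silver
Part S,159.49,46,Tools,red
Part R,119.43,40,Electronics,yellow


Query: Row 1 ('Tool Q'), column 'name'
Value: Tool Q

Tool Q


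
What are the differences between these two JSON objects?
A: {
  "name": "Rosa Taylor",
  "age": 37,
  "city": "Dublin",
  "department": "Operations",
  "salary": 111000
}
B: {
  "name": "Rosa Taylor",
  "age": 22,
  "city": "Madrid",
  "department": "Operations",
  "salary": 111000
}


Comparing each field (in key order):
  name: same
  age: DIFFERENT
  city: DIFFERENT
  department: same
  salary: same
Differences:
  age: 37 -> 22
  city: Dublin -> Madrid

2 field(s) changed

2 changes: age, city


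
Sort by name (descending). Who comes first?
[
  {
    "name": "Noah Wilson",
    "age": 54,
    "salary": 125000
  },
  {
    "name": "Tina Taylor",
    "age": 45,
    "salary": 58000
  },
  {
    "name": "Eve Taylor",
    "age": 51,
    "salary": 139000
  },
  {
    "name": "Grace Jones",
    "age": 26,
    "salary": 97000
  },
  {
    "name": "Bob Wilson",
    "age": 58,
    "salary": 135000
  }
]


Sort by: name (descending)

Sorted order:
  1. Tina Taylor (name = Tina Taylor)
  2. Noah Wilson (name = Noah Wilson)
  3. Grace Jones (name = Grace Jones)
  4. Eve Taylor (name = Eve Taylor)
  5. Bob Wilson (name = Bob Wilson)

First: Tina Taylor

Tina Taylor


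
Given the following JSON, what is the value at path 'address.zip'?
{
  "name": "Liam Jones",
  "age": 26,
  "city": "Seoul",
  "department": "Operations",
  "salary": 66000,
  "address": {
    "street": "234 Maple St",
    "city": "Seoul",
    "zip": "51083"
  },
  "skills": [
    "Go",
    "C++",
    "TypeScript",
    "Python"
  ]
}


Query: address.zip
Path: address -> zip
Value: 51083

51083


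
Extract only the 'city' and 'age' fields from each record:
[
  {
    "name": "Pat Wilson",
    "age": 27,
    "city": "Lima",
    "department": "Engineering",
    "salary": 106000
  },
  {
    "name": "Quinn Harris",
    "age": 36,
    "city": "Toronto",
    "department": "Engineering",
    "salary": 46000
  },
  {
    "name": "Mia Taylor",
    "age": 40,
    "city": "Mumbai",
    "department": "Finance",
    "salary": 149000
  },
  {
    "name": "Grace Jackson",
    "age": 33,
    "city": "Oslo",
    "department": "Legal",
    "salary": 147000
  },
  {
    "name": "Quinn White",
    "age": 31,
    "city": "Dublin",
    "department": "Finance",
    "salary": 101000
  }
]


Original: 5 records with fields: name, age, city, department, salary
Keep: ['city', 'age']
Drop: ['name', 'department', 'salary']
Result: 5 records, 2 fields each

[
  {
    "city": "Lima",
    "age": 27
  },
  {
    "city": "Toronto",
    "age": 36
  },
  {
    "city": "Mumbai",
    "age": 40
  },
  {
    "city": "Oslo",
    "age": 33
  },
  {
    "city": "Dublin",
    "age": 31
  }
]


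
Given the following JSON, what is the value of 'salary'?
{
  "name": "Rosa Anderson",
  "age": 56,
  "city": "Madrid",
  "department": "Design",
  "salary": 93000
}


Looking up field 'salary'
Value: 93000

93000


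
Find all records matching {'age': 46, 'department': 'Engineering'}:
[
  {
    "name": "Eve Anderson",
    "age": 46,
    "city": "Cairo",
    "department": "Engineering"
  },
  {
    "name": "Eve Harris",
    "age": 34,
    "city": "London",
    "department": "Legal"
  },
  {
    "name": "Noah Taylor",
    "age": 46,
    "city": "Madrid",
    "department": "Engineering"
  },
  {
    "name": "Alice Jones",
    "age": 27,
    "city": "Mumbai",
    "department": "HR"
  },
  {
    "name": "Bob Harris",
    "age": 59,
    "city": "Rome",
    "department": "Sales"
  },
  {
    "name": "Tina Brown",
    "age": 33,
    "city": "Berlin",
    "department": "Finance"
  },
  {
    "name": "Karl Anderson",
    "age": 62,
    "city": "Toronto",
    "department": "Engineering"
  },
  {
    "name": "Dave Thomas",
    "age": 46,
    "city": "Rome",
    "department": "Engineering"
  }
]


Search criteria: {'age': 46, 'department': 'Engineering'}

Checking 8 records:
  Eve Anderson: {age: 46, department: Engineering} <-- MATCH
  Eve Harris: {age: 34, department: Legal}
  Noah Taylor: {age: 46, department: Engineering} <-- MATCH
  Alice Jones: {age: 27, department: HR}
  Bob Harris: {age: 59, department: Sales}
  Tina Brown: {age: 33, department: Finance}
  Karl Anderson: {age: 62, department: Engineering}
  Dave Thomas: {age: 46, department: Engineering} <-- MATCH

Matches: ["Eve Anderson", "Noah Taylor", "Dave Thomas"]

["Eve Anderson", "Noah Taylor", "Dave Thomas"]


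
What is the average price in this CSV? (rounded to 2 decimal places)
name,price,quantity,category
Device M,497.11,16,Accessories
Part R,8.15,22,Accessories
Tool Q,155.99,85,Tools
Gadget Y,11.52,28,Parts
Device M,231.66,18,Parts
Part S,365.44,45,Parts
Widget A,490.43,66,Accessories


Computing average price:
Values: [497.11, 8.15, 155.99, 11.52, 231.66, 365.44, 490.43]
Sum = 1760.30
Count = 7
Average = 1760.30/7 ≈ 251.47 (rounded to 2 decimal places)

251.47


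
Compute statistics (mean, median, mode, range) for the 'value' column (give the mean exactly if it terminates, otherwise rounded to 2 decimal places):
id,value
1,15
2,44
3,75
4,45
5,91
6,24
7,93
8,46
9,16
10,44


Data: [15, 44, 75, 45, 91, 24, 93, 46, 16, 44]
Count: 10
Sum: 493
Mean: 493/10 = 49.3
Sorted: [15, 16, 24, 44, 44, 45, 46, 75, 91, 93]
Median: 44.5
Mode: 44 (2 times)
Range: 93 - 15 = 78
Min: 15, Max: 93

mean=49.3, median=44.5, mode=44, range=78


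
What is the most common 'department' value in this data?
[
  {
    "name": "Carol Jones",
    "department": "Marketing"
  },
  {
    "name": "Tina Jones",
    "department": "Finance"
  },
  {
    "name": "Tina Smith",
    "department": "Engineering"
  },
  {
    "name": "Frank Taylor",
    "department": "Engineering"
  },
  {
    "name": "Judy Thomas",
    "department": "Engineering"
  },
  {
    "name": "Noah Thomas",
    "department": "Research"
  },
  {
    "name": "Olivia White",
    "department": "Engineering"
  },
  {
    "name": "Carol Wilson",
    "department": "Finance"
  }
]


Counting 'department' values across 8 records:

  Engineering: 4 ####
  Finance: 2 ##
  Marketing: 1 #
  Research: 1 #

Most common: Engineering (4 times)

Engineering (4 times)


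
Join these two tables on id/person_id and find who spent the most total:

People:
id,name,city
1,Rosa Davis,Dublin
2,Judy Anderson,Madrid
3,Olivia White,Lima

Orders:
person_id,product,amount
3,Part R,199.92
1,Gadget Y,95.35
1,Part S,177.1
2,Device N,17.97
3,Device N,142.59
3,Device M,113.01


Join on: people.id = orders.person_id

Joined rows:
  Olivia White (Lima) bought Part R for $199.92
  Rosa Davis (Dublin) bought Gadget Y for $95.35
  Rosa Davis (Dublin) bought Part S for $177.1
  Judy Anderson (Madrid) bought Device N for $17.97
  Olivia White (Lima) bought Device N for $142.59
  Olivia White (Lima) bought Device M for $113.01

Total per person:
  Olivia White: $455.52
  Rosa Davis: $272.45
  Judy Anderson: $17.97

Top spender: Olivia White ($455.52)

Olivia White ($455.52)


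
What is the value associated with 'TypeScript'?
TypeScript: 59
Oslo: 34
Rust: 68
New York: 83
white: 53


Looking up key 'TypeScript'
Value: 59

59


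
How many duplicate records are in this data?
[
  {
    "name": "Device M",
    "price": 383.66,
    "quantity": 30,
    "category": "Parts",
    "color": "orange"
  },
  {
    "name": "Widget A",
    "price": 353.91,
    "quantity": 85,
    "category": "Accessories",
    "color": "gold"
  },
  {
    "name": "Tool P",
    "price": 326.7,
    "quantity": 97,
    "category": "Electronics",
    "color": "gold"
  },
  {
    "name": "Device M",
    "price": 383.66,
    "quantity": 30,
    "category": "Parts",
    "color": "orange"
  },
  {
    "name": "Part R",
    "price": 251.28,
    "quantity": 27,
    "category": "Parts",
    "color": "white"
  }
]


Checking 5 records for duplicates:

  Row 1: Device M ($383.66, qty 30)
  Row 2: Widget A ($353.91, qty 85)
  Row 3: Tool P ($326.7, qty 97)
  Row 4: Device M ($383.66, qty 30) <-- DUPLICATE
  Row 5: Part R ($251.28, qty 27)

Duplicates found: 1
Unique records: 4

1 duplicates, 4 unique


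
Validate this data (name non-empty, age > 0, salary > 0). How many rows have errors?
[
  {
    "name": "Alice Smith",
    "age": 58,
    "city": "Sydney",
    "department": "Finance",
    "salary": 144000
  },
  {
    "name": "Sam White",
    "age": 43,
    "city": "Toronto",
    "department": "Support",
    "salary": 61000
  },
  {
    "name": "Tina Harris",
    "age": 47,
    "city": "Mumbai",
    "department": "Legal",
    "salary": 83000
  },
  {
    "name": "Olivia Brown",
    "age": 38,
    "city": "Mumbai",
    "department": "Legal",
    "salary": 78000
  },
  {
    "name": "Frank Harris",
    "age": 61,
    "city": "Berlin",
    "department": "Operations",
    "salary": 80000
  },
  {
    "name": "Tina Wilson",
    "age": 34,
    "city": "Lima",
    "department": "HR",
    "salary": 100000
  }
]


Validating 6 records:
Rules: name non-empty, age > 0, salary > 0

  Row 1 (Alice Smith): OK
  Row 2 (Sam White): OK
  Row 3 (Tina Harris): OK
  Row 4 (Olivia Brown): OK
  Row 5 (Frank Harris): OK
  Row 6 (Tina Wilson): OK

Total errors: 0

0 errors


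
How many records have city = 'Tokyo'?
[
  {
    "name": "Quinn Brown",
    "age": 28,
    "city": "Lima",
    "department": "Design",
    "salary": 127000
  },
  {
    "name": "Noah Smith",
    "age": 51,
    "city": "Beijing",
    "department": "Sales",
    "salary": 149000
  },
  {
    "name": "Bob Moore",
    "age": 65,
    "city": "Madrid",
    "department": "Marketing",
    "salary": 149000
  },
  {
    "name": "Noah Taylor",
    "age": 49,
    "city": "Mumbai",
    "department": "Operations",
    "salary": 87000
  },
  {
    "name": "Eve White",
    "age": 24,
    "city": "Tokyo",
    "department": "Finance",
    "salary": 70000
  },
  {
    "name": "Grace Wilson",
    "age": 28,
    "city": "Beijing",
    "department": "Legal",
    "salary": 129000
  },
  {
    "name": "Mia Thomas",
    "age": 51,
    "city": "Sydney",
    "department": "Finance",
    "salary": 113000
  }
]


Data: 7 records
Condition: city = 'Tokyo'

Checking each record:
  Quinn Brown: Lima
  Noah Smith: Beijing
  Bob Moore: Madrid
  Noah Taylor: Mumbai
  Eve White: Tokyo MATCH
  Grace Wilson: Beijing
  Mia Thomas: Sydney

Count: 1

1


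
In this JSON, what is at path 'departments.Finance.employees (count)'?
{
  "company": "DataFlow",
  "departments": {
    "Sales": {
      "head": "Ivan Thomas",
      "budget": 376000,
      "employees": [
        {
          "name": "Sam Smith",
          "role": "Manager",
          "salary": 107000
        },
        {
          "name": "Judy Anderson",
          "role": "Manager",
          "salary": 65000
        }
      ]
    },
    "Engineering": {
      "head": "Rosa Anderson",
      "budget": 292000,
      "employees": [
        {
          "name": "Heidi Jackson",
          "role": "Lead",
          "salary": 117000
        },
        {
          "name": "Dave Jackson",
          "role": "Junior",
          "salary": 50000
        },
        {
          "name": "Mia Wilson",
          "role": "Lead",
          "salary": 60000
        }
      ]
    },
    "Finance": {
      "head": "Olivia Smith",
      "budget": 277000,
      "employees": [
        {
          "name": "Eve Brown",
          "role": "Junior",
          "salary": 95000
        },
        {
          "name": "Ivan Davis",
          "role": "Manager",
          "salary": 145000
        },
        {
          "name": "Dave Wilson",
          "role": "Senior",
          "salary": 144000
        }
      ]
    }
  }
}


Path: departments.Finance.employees (count)

Navigate:
  -> departments
  -> Finance
  -> employees (array, length 3)

3


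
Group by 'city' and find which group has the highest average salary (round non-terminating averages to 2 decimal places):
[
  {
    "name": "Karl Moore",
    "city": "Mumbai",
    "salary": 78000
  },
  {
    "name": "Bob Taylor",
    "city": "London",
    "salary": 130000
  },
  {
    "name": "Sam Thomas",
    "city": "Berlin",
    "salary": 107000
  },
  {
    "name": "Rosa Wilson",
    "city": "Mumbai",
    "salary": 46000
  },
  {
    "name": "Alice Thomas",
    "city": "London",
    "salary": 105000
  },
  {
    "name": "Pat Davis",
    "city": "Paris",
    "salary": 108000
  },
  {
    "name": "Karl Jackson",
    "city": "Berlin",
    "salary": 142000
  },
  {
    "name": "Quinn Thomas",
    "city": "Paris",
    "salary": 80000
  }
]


Group by: city

Groups:
  Berlin: 2 people, avg salary = 249000/2 = $124500
  London: 2 people, avg salary = 235000/2 = $117500
  Mumbai: 2 people, avg salary = 124000/2 = $62000
  Paris: 2 people, avg salary = 188000/2 = $94000

Highest average salary: Berlin ($124500)

Berlin ($124500)


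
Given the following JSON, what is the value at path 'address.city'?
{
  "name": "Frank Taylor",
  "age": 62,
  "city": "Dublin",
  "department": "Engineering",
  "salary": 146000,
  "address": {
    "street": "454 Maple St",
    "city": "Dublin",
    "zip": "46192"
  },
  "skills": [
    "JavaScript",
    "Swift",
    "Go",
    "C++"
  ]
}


Query: address.city
Path: address -> city
Value: Dublin

Dublin


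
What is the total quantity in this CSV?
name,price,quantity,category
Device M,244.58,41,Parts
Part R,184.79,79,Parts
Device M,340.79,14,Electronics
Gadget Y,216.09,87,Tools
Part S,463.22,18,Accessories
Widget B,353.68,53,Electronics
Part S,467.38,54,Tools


Computing total quantity:
Values: [41, 79, 14, 87, 18, 53, 54]
Sum = 346

346


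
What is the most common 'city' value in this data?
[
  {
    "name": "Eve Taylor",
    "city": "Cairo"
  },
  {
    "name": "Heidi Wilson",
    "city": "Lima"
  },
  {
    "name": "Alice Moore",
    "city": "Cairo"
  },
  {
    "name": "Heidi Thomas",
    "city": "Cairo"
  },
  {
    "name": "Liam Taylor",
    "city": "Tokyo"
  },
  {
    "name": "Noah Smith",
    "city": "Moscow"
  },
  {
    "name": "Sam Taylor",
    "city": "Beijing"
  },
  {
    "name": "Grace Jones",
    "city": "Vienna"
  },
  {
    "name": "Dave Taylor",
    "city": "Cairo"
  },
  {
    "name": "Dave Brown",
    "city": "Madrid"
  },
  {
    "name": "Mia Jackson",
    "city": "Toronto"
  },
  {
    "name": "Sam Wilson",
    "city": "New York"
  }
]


Counting 'city' values across 12 records:

  Cairo: 4 ####
  Lima: 1 #
  Tokyo: 1 #
  Moscow: 1 #
  Beijing: 1 #
  Vienna: 1 #
  Madrid: 1 #
  Toronto: 1 #
  New York: 1 #

Most common: Cairo (4 times)

Cairo (4 times)


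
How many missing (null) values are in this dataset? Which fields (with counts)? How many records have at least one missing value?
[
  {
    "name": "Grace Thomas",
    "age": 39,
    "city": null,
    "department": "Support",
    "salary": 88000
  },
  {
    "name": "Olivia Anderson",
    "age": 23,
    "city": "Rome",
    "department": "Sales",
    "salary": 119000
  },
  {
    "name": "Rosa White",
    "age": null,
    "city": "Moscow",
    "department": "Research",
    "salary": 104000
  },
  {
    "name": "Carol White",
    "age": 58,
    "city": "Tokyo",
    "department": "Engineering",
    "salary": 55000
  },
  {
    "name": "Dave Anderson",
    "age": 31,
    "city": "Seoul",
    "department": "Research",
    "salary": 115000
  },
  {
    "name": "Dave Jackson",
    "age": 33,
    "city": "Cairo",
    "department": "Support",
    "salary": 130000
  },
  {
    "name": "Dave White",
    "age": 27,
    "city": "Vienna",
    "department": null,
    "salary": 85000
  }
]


Checking for missing (null) values in 7 records:

  Grace Thomas: city
  Olivia Anderson: complete
  Rosa White: age
  Carol White: complete
  Dave Anderson: complete
  Dave Jackson: complete
  Dave White: department

Per field:
  name: 0 missing
  age: 1 missing
  city: 1 missing
  department: 1 missing
  salary: 0 missing

Total missing values: 3
Records with any missing: 3

3 missing values (age: 1, city: 1, department: 1); 3 incomplete records


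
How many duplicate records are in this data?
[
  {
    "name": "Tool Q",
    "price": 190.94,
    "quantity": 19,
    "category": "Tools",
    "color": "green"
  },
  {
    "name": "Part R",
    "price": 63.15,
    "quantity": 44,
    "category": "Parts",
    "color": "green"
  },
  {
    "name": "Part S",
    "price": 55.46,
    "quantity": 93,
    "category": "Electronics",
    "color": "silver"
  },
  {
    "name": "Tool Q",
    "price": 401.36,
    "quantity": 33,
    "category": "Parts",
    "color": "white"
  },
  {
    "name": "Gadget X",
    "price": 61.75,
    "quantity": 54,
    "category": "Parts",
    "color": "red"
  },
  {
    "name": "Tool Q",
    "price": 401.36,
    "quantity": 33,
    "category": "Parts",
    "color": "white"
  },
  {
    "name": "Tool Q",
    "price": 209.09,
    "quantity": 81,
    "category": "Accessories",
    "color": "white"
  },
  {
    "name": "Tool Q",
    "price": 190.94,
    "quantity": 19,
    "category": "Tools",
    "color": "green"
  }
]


Checking 8 records for duplicates:

  Row 1: Tool Q ($190.94, qty 19)
  Row 2: Part R ($63.15, qty 44)
  Row 3: Part S ($55.46, qty 93)
  Row 4: Tool Q ($401.36, qty 33)
  Row 5: Gadget X ($61.75, qty 54)
  Row 6: Tool Q ($401.36, qty 33) <-- DUPLICATE
  Row 7: Tool Q ($209.09, qty 81)
  Row 8: Tool Q ($190.94, qty 19) <-- DUPLICATE

Duplicates found: 2
Unique records: 6

2 duplicates, 6 unique


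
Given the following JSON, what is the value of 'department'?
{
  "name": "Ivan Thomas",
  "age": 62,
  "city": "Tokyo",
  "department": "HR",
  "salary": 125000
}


Looking up field 'department'
Value: HR

HR


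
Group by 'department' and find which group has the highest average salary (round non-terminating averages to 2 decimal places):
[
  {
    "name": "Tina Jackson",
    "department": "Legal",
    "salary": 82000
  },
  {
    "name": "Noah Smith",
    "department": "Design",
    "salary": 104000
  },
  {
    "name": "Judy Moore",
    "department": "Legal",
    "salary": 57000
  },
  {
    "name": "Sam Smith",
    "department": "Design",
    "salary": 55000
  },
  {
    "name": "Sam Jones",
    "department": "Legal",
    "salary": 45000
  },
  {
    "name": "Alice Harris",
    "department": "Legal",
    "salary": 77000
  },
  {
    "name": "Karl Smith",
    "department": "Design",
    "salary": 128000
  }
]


Group by: department

Groups:
  Design: 3 people, avg salary = 287000/3 ≈ $95666.67
  Legal: 4 people, avg salary = 261000/4 = $65250

Highest average salary: Design (≈$95666.67)

Design (≈$95666.67)


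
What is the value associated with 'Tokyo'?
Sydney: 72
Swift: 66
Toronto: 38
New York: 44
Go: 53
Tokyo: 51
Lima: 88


Looking up key 'Tokyo'
Value: 51

51


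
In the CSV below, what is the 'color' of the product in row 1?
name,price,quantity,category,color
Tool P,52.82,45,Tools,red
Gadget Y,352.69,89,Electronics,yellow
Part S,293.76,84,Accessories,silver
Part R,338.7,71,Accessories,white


Query: Row 1 ('Tool P'), column 'color'
Value: red

red


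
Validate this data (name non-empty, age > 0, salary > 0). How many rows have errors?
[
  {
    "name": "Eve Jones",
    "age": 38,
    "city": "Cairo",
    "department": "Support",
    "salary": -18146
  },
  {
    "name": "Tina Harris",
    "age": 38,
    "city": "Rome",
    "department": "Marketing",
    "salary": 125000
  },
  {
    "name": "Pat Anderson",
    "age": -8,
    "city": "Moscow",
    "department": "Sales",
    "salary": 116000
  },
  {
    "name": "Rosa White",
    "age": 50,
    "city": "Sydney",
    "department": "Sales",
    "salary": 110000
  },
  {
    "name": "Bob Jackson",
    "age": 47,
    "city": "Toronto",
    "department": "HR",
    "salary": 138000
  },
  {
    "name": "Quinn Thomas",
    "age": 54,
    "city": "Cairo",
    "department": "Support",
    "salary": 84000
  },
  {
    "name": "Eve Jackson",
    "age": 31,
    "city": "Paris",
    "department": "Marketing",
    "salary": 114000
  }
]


Validating 7 records:
Rules: name non-empty, age > 0, salary > 0

  Row 1 (Eve Jones): negative salary: -18146
  Row 2 (Tina Harris): OK
  Row 3 (Pat Anderson): negative age: -8
  Row 4 (Rosa White): OK
  Row 5 (Bob Jackson): OK
  Row 6 (Quinn Thomas): OK
  Row 7 (Eve Jackson): OK

Total errors: 2

2 errors


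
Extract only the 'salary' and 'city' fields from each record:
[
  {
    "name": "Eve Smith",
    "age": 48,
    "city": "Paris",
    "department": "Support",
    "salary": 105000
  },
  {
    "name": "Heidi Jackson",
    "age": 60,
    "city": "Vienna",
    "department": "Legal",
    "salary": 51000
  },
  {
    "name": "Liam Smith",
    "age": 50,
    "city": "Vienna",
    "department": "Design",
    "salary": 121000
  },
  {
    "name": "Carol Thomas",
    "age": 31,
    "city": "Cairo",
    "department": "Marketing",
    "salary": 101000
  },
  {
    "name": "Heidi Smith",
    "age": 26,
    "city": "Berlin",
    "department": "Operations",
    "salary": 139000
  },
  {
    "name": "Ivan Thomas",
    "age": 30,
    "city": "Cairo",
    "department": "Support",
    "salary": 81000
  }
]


Original: 6 records with fields: name, age, city, department, salary
Keep: ['salary', 'city']
Drop: ['name', 'age', 'department']
Result: 6 records, 2 fields each

[
  {
    "salary": 105000,
    "city": "Paris"
  },
  {
    "salary": 51000,
    "city": "Vienna"
  },
  {
    "salary": 121000,
    "city": "Vienna"
  },
  {
    "salary": 101000,
    "city": "Cairo"
  },
  {
    "salary": 139000,
    "city": "Berlin"
  },
  {
    "salary": 81000,
    "city": "Cairo"
  }
]


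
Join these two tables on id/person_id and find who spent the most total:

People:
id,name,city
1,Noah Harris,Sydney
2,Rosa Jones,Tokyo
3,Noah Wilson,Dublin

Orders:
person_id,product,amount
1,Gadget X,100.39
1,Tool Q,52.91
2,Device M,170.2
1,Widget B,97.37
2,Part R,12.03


Join on: people.id = orders.person_id

Joined rows:
  Noah Harris (Sydney) bought Gadget X for $100.39
  Noah Harris (Sydney) bought Tool Q for $52.91
  Rosa Jones (Tokyo) bought Device M for $170.2
  Noah Harris (Sydney) bought Widget B for $97.37
  Rosa Jones (Tokyo) bought Part R for $12.03

Total per person:
  Noah Harris: $250.67
  Rosa Jones: $182.23

Top spender: Noah Harris ($250.67)

Noah Harris ($250.67)
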